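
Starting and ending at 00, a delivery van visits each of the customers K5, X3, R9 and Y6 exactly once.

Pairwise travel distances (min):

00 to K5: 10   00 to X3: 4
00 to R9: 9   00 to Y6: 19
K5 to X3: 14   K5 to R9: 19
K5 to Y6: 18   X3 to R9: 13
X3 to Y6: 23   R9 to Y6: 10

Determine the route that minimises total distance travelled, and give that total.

With 4 stops there are 4!/2 = 12 distinct round trips (a route and its reverse cost the same).
00-K5-X3-R9-Y6-00: 10+14+13+10+19 = 66
00-K5-X3-Y6-R9-00: 10+14+23+10+9 = 66
00-K5-R9-X3-Y6-00: 10+19+13+23+19 = 84
00-K5-R9-Y6-X3-00: 10+19+10+23+4 = 66
00-K5-Y6-X3-R9-00: 10+18+23+13+9 = 73
00-K5-Y6-R9-X3-00: 10+18+10+13+4 = 55
00-X3-K5-R9-Y6-00: 4+14+19+10+19 = 66
00-X3-K5-Y6-R9-00: 4+14+18+10+9 = 55
00-X3-R9-K5-Y6-00: 4+13+19+18+19 = 73
00-X3-Y6-K5-R9-00: 4+23+18+19+9 = 73
00-R9-K5-X3-Y6-00: 9+19+14+23+19 = 84
00-R9-X3-K5-Y6-00: 9+13+14+18+19 = 73
The minimum is 55.
One optimal route: 00 → K5 → Y6 → R9 → X3 → 00 (or its reverse).

Shortest round trip = 55 min.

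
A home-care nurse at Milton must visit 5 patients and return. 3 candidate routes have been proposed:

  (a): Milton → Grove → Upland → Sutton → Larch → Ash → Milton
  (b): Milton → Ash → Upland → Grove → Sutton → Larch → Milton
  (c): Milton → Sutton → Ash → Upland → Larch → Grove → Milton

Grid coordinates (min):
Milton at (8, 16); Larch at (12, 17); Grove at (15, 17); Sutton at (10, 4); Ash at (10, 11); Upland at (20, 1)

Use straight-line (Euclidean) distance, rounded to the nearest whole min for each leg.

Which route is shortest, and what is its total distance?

(a): 7 + 17 + 10 + 13 + 6 + 5 = 58
(b): 5 + 14 + 17 + 14 + 13 + 4 = 67
(c): 12 + 7 + 14 + 18 + 3 + 7 = 61

Shortest is (a), total 58 min.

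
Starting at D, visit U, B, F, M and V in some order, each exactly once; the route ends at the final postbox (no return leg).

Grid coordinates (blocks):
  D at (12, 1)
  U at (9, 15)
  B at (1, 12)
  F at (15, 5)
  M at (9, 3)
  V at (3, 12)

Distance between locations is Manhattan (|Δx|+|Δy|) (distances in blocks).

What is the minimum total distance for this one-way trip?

Shortest open route: 38 blocks.

There are 5! = 120 possible orderings.
D→U→B→F→M→V: 17+11+21+8+15 = 72
D→U→B→F→V→M: 17+11+21+19+15 = 83
D→U→B→M→F→V: 17+11+17+8+19 = 72
D→U→B→M→V→F: 17+11+17+15+19 = 79
D→U→B→V→F→M: 17+11+2+19+8 = 57
D→U→B→V→M→F: 17+11+2+15+8 = 53
D→U→F→B→M→V: 17+16+21+17+15 = 86
D→U→F→B→V→M: 17+16+21+2+15 = 71
D→U→F→M→B→V: 17+16+8+17+2 = 60
D→U→F→M→V→B: 17+16+8+15+2 = 58
D→U→F→V→B→M: 17+16+19+2+17 = 71
D→U→F→V→M→B: 17+16+19+15+17 = 84
D→U→M→B→F→V: 17+12+17+21+19 = 86
D→U→M→B→V→F: 17+12+17+2+19 = 67
… (106 more)
D→F→M→U→V→B: 7+8+12+9+2 = 38  ← best
The minimum is 38.
One shortest path: D → F → M → U → V → B.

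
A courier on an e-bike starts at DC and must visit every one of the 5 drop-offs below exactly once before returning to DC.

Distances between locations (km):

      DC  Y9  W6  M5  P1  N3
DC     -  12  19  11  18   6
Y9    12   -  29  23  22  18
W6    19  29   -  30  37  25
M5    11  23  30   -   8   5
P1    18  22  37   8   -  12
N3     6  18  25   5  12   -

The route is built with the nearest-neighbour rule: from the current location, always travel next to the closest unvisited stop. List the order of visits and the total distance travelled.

DC → [N3:6 / M5:11 / Y9:12 / P1:18 / W6:19] → N3 (6)
N3 → [M5:5 / P1:12 / Y9:18 / W6:25] → M5 (5)
M5 → [P1:8 / Y9:23 / W6:30] → P1 (8)
P1 → [Y9:22 / W6:37] → Y9 (22)
Y9 → [W6:29] → W6 (29)
Return W6→DC: 19.
Total = 6 + 5 + 8 + 22 + 29 + 19 = 89.

89 km along DC → N3 → M5 → P1 → Y9 → W6 → DC.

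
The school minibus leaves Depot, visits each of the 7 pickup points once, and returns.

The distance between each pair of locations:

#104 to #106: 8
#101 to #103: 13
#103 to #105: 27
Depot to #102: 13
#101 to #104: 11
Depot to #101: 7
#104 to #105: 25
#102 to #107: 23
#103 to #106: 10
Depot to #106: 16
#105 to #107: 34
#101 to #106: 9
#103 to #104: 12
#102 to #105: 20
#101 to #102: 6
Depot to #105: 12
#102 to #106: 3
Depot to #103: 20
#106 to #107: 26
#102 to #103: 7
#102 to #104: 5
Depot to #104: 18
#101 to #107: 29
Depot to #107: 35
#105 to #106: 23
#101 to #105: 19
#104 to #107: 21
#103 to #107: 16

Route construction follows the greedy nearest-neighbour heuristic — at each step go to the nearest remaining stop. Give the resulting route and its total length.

Nearest-neighbour total = 98; route Depot → #101 → #102 → #106 → #104 → #103 → #107 → #105 → Depot.

Depot → [#101:7 / #105:12 / #102:13 / #106:16 / #104:18 / #103:20 / #107:35] → #101 (7)
#101 → [#102:6 / #106:9 / #104:11 / #103:13 / #105:19 / #107:29] → #102 (6)
#102 → [#106:3 / #104:5 / #103:7 / #105:20 / #107:23] → #106 (3)
#106 → [#104:8 / #103:10 / #105:23 / #107:26] → #104 (8)
#104 → [#103:12 / #107:21 / #105:25] → #103 (12)
#103 → [#107:16 / #105:27] → #107 (16)
#107 → [#105:34] → #105 (34)
Return #105→Depot: 12.
Total = 7 + 6 + 3 + 8 + 12 + 16 + 34 + 12 = 98.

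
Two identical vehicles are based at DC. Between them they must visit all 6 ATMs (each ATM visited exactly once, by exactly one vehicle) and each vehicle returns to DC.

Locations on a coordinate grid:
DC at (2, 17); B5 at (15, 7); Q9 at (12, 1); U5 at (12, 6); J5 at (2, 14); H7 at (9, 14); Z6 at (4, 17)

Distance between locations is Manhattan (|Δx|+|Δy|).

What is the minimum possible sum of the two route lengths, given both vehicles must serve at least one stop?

There are 2^5 − 1 = 31 ways to divide the 6 stops into two non-empty groups. For each, the best each vehicle can do is its own shortest tour through its group:
  {B5} + {Q9, U5, J5, H7, Z6}: 46 + 52 = 98
  {Q9} + {B5, U5, J5, H7, Z6}: 52 + 48 = 100
  {B5, Q9} + {U5, J5, H7, Z6}: 58 + 42 = 100
  {U5} + {B5, Q9, J5, H7, Z6}: 42 + 58 = 100
  {B5, U5} + {Q9, J5, H7, Z6}: 48 + 52 = 100
  {Q9, U5} + {B5, J5, H7, Z6}: 52 + 46 = 98
  … (31 splits in total)
  {B5, Q9, U5, J5, H7} + {Z6}: 58 + 4 = 62  ← best
Best: vehicle 1 DC → B5 → Q9 → U5 → H7 → J5 → DC = 58; vehicle 2 DC → Z6 → DC = 4; combined 62.

62 — the smallest possible combined total.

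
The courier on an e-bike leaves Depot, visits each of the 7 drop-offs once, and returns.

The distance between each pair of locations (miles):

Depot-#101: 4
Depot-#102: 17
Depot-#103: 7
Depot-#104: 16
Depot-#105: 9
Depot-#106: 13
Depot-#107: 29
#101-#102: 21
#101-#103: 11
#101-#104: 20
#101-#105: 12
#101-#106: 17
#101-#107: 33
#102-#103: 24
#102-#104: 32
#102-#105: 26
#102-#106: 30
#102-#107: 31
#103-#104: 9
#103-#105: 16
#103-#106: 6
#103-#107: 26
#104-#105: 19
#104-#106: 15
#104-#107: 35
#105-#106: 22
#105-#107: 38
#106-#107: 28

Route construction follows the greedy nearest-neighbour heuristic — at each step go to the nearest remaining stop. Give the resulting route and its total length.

From Depot: distances to unvisited — #101=4, #103=7, #105=9, #106=13, #104=16, #102=17, #107=29. Nearest is #101 (4).
From #101: distances to unvisited — #103=11, #105=12, #106=17, #104=20, #102=21, #107=33. Nearest is #103 (11).
From #103: distances to unvisited — #106=6, #104=9, #105=16, #102=24, #107=26. Nearest is #106 (6).
From #106: distances to unvisited — #104=15, #105=22, #107=28, #102=30. Nearest is #104 (15).
From #104: distances to unvisited — #105=19, #102=32, #107=35. Nearest is #105 (19).
From #105: distances to unvisited — #102=26, #107=38. Nearest is #102 (26).
From #102: distances to unvisited — #107=31. Nearest is #107 (31).
Return #107→Depot: 29.
Total = 4 + 11 + 6 + 15 + 19 + 26 + 31 + 29 = 141.

Total distance 141 miles via the nearest-neighbour route Depot → #101 → #103 → #106 → #104 → #105 → #102 → #107 → Depot.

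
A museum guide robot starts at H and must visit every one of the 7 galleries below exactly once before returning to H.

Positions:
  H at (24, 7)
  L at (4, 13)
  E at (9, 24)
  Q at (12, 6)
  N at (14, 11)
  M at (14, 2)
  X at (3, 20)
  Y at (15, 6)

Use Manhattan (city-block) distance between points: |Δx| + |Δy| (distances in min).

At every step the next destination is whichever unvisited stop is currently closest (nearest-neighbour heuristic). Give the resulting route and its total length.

Nearest-neighbour total = 90 min; route H → Y → Q → M → N → L → X → E → H.

From H: distances to unvisited — Y=10, Q=13, N=14, M=15, L=26, E=32, X=34. Nearest is Y (10).
From Y: distances to unvisited — Q=3, M=5, N=6, L=18, E=24, X=26. Nearest is Q (3).
From Q: distances to unvisited — M=6, N=7, L=15, E=21, X=23. Nearest is M (6).
From M: distances to unvisited — N=9, L=21, E=27, X=29. Nearest is N (9).
From N: distances to unvisited — L=12, E=18, X=20. Nearest is L (12).
From L: distances to unvisited — X=8, E=16. Nearest is X (8).
From X: distances to unvisited — E=10. Nearest is E (10).
Return E→H: 32.
Total = 10 + 3 + 6 + 9 + 12 + 8 + 10 + 32 = 90.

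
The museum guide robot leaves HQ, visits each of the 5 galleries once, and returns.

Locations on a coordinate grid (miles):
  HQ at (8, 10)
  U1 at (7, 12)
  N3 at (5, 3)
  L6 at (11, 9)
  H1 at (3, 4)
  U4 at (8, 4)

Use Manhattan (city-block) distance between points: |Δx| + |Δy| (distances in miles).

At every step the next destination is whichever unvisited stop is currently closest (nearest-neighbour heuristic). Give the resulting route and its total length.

At HQ the remaining stops are U1 3, L6 4, U4 6, N3 10, H1 11; go to U1.
At U1 the remaining stops are L6 7, U4 9, N3 11, H1 12; go to L6.
At L6 the remaining stops are U4 8, N3 12, H1 13; go to U4.
At U4 the remaining stops are N3 4, H1 5; go to N3.
At N3 the remaining stops are H1 3; go to H1.
Return H1→HQ: 11.
Total = 3 + 7 + 8 + 4 + 3 + 11 = 36.

Total distance 36 miles via the nearest-neighbour route HQ → U1 → L6 → U4 → N3 → H1 → HQ.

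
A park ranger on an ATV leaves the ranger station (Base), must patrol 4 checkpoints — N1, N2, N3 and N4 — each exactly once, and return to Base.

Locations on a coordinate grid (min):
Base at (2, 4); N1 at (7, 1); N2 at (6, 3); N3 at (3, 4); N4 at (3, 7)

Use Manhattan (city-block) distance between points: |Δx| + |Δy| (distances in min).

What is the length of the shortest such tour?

Base-N1-N2-N3-N4-Base: 8+3+4+3+4 = 22
Base-N1-N2-N4-N3-Base: 8+3+7+3+1 = 22
Base-N1-N3-N2-N4-Base: 8+7+4+7+4 = 30
Base-N1-N3-N4-N2-Base: 8+7+3+7+5 = 30
Base-N1-N4-N2-N3-Base: 8+10+7+4+1 = 30
Base-N1-N4-N3-N2-Base: 8+10+3+4+5 = 30
Base-N2-N1-N3-N4-Base: 5+3+7+3+4 = 22
Base-N2-N1-N4-N3-Base: 5+3+10+3+1 = 22
Base-N2-N3-N1-N4-Base: 5+4+7+10+4 = 30
Base-N2-N4-N1-N3-Base: 5+7+10+7+1 = 30
Base-N3-N1-N2-N4-Base: 1+7+3+7+4 = 22
Base-N3-N2-N1-N4-Base: 1+4+3+10+4 = 22
The minimum is 22.
One optimal route: Base → N1 → N2 → N3 → N4 → Base (or its reverse).

Shortest round trip = 22 min.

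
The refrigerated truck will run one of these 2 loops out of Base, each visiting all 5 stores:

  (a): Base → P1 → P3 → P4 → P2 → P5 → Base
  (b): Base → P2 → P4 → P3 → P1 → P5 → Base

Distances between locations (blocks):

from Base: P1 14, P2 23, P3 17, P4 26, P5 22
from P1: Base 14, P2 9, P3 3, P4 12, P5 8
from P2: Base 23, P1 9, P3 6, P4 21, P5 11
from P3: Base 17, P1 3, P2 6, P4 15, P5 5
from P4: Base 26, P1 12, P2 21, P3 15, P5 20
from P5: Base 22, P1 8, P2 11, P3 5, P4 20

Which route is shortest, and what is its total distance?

Shortest is (a), total 86 blocks.

(a): 14 + 3 + 15 + 21 + 11 + 22 = 86
(b): 23 + 21 + 15 + 3 + 8 + 22 = 92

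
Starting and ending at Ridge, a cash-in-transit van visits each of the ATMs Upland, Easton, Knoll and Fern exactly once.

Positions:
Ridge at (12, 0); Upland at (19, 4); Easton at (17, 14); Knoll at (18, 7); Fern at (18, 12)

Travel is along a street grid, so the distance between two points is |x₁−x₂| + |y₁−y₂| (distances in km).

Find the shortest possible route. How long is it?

Ridge→Upland→Easton→Knoll→Fern→Ridge: 11+12+8+5+18 = 54
Ridge→Upland→Easton→Fern→Knoll→Ridge: 11+12+3+5+13 = 44
Ridge→Upland→Knoll→Easton→Fern→Ridge: 11+4+8+3+18 = 44
Ridge→Upland→Knoll→Fern→Easton→Ridge: 11+4+5+3+19 = 42
Ridge→Upland→Fern→Easton→Knoll→Ridge: 11+9+3+8+13 = 44
Ridge→Upland→Fern→Knoll→Easton→Ridge: 11+9+5+8+19 = 52
Ridge→Easton→Upland→Knoll→Fern→Ridge: 19+12+4+5+18 = 58
Ridge→Easton→Upland→Fern→Knoll→Ridge: 19+12+9+5+13 = 58
Ridge→Easton→Knoll→Upland→Fern→Ridge: 19+8+4+9+18 = 58
Ridge→Easton→Fern→Upland→Knoll→Ridge: 19+3+9+4+13 = 48
Ridge→Knoll→Upland→Easton→Fern→Ridge: 13+4+12+3+18 = 50
Ridge→Knoll→Easton→Upland→Fern→Ridge: 13+8+12+9+18 = 60
The minimum is 42.
One optimal route: Ridge → Upland → Knoll → Fern → Easton → Ridge (or its reverse).

Shortest round trip = 42 km.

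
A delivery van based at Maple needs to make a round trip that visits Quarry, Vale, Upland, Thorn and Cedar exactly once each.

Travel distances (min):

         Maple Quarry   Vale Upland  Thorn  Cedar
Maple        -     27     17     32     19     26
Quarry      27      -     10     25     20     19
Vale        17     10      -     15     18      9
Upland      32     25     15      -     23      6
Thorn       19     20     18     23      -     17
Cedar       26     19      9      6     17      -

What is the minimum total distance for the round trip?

Maple→Quarry→Vale→Upland→Thorn→Cedar→Maple: 27+10+15+23+17+26 = 118
Maple→Quarry→Vale→Upland→Cedar→Thorn→Maple: 27+10+15+6+17+19 = 94
Maple→Quarry→Vale→Thorn→Upland→Cedar→Maple: 27+10+18+23+6+26 = 110
Maple→Quarry→Vale→Thorn→Cedar→Upland→Maple: 27+10+18+17+6+32 = 110
Maple→Quarry→Vale→Cedar→Upland→Thorn→Maple: 27+10+9+6+23+19 = 94
Maple→Quarry→Vale→Cedar→Thorn→Upland→Maple: 27+10+9+17+23+32 = 118
Maple→Quarry→Upland→Vale→Thorn→Cedar→Maple: 27+25+15+18+17+26 = 128
Maple→Quarry→Upland→Vale→Cedar→Thorn→Maple: 27+25+15+9+17+19 = 112
Maple→Quarry→Upland→Thorn→Vale→Cedar→Maple: 27+25+23+18+9+26 = 128
Maple→Quarry→Upland→Thorn→Cedar→Vale→Maple: 27+25+23+17+9+17 = 118
Maple→Quarry→Upland→Cedar→Vale→Thorn→Maple: 27+25+6+9+18+19 = 104
Maple→Quarry→Upland→Cedar→Thorn→Vale→Maple: 27+25+6+17+18+17 = 110
Maple→Quarry→Thorn→Vale→Upland→Cedar→Maple: 27+20+18+15+6+26 = 112
Maple→Quarry→Thorn→Vale→Cedar→Upland→Maple: 27+20+18+9+6+32 = 112
… (46 more)
The minimum is 94.
One optimal route: Maple → Quarry → Vale → Upland → Cedar → Thorn → Maple (or its reverse).

Shortest round trip = 94 min.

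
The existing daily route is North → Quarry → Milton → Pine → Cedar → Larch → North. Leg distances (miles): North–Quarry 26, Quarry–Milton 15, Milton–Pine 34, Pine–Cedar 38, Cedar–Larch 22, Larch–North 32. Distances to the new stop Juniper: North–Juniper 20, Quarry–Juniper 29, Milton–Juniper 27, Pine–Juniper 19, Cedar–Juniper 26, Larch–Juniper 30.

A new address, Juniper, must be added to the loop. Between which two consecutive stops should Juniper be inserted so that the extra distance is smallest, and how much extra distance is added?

+7 miles — insert Juniper between Pine and Cedar.

Insertion cost between consecutive stops i–j is d(i,Juniper) + d(Juniper,j) − d(i,j):
  between North and Quarry: 20 + 29 − 26 = 23
  between Quarry and Milton: 29 + 27 − 15 = 41
  between Milton and Pine: 27 + 19 − 34 = 12
  between Pine and Cedar: 19 + 26 − 38 = 7
  between Cedar and Larch: 26 + 30 − 22 = 34
  between Larch and North: 30 + 20 − 32 = 18
Cheapest insertion is between Pine and Cedar, adding 7.
New total = 167 + 7 = 174.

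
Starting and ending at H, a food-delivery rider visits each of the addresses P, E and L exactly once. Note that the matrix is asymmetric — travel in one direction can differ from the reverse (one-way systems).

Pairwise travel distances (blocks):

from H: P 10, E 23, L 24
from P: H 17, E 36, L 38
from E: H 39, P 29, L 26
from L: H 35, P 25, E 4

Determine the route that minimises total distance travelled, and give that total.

Shortest round trip = 74 blocks.

H - P - E - L - H: 10+36+26+35 = 107
H - P - L - E - H: 10+38+4+39 = 91
H - E - P - L - H: 23+29+38+35 = 125
H - E - L - P - H: 23+26+25+17 = 91
H - L - P - E - H: 24+25+36+39 = 124
H - L - E - P - H: 24+4+29+17 = 74
The minimum is 74.
One optimal route: H → L → E → P → H.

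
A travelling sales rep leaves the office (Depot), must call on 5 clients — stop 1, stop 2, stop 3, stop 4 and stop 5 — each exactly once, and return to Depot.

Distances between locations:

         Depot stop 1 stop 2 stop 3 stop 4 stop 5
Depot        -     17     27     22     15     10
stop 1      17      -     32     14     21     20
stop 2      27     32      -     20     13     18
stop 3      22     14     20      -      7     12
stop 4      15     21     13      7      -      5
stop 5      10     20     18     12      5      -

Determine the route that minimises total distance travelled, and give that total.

Minimum total distance: 79.

There are 60 distinct closed tours to check (reversals are equivalent).
Depot→stop 1→stop 2→stop 3→stop 4→stop 5→Depot: 17+32+20+7+5+10 = 91
Depot→stop 1→stop 2→stop 3→stop 5→stop 4→Depot: 17+32+20+12+5+15 = 101
Depot→stop 1→stop 2→stop 4→stop 3→stop 5→Depot: 17+32+13+7+12+10 = 91
Depot→stop 1→stop 2→stop 4→stop 5→stop 3→Depot: 17+32+13+5+12+22 = 101
Depot→stop 1→stop 2→stop 5→stop 3→stop 4→Depot: 17+32+18+12+7+15 = 101
Depot→stop 1→stop 2→stop 5→stop 4→stop 3→Depot: 17+32+18+5+7+22 = 101
Depot→stop 1→stop 3→stop 2→stop 4→stop 5→Depot: 17+14+20+13+5+10 = 79
Depot→stop 1→stop 3→stop 2→stop 5→stop 4→Depot: 17+14+20+18+5+15 = 89
Depot→stop 1→stop 3→stop 4→stop 2→stop 5→Depot: 17+14+7+13+18+10 = 79
Depot→stop 1→stop 3→stop 4→stop 5→stop 2→Depot: 17+14+7+5+18+27 = 88
Depot→stop 1→stop 3→stop 5→stop 2→stop 4→Depot: 17+14+12+18+13+15 = 89
Depot→stop 1→stop 3→stop 5→stop 4→stop 2→Depot: 17+14+12+5+13+27 = 88
Depot→stop 1→stop 4→stop 2→stop 3→stop 5→Depot: 17+21+13+20+12+10 = 93
Depot→stop 1→stop 4→stop 2→stop 5→stop 3→Depot: 17+21+13+18+12+22 = 103
… (46 more)
The minimum is 79.
One optimal route: Depot → stop 1 → stop 3 → stop 2 → stop 4 → stop 5 → Depot (or its reverse).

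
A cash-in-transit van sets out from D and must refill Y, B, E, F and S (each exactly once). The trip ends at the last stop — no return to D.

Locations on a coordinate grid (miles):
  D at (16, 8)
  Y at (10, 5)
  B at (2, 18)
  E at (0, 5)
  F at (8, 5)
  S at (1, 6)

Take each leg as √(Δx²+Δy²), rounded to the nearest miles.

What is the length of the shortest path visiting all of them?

Minimum one-way distance = 30 miles.

There are 5! = 120 possible orderings.
D - Y - B - E - F - S: 7+15+13+8+7 = 50
D - Y - B - E - S - F: 7+15+13+1+7 = 43
D - Y - B - F - E - S: 7+15+14+8+1 = 45
D - Y - B - F - S - E: 7+15+14+7+1 = 44
D - Y - B - S - E - F: 7+15+12+1+8 = 43
D - Y - B - S - F - E: 7+15+12+7+8 = 49
D - Y - E - B - F - S: 7+10+13+14+7 = 51
D - Y - E - B - S - F: 7+10+13+12+7 = 49
D - Y - E - F - B - S: 7+10+8+14+12 = 51
D - Y - E - F - S - B: 7+10+8+7+12 = 44
D - Y - E - S - B - F: 7+10+1+12+14 = 44
D - Y - E - S - F - B: 7+10+1+7+14 = 39
D - Y - F - B - E - S: 7+2+14+13+1 = 37
D - Y - F - B - S - E: 7+2+14+12+1 = 36
… (106 more)
D - Y - F - E - S - B: 7+2+8+1+12 = 30  ← best
The minimum is 30.
One shortest path: D → Y → F → E → S → B.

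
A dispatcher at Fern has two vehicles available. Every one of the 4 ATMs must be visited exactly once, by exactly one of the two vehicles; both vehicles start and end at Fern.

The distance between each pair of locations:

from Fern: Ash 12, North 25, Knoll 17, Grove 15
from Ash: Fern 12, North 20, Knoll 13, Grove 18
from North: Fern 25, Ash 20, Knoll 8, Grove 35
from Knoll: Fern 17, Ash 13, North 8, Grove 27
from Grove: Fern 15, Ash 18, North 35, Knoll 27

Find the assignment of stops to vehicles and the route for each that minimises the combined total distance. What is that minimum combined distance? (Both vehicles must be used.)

Minimum combined distance: 87.

Check every non-empty split of the stops between the two vehicles; for each half take its own optimal tour:
  {Ash} + {North, Knoll, Grove}: 24 + 75 = 99
  {North} + {Ash, Knoll, Grove}: 50 + 63 = 113
  {Ash, North} + {Knoll, Grove}: 57 + 59 = 116
  {Knoll} + {Ash, North, Grove}: 34 + 78 = 112
  {Ash, Knoll} + {North, Grove}: 42 + 75 = 117
  {North, Knoll} + {Ash, Grove}: 50 + 45 = 95
  … (7 splits in total)
  {Ash, North, Knoll} + {Grove}: 57 + 30 = 87  ← best
Best: vehicle 1 Fern → Ash → North → Knoll → Fern = 57; vehicle 2 Fern → Grove → Fern = 30; combined 87.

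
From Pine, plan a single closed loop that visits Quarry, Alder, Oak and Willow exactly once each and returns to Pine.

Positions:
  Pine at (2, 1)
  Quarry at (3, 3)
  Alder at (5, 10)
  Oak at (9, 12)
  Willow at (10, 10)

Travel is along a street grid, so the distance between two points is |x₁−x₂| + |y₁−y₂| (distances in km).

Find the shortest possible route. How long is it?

Pine → Quarry → Alder → Oak → Willow → Pine: 3+9+6+3+17 = 38
Pine → Quarry → Alder → Willow → Oak → Pine: 3+9+5+3+18 = 38
Pine → Quarry → Oak → Alder → Willow → Pine: 3+15+6+5+17 = 46
Pine → Quarry → Oak → Willow → Alder → Pine: 3+15+3+5+12 = 38
Pine → Quarry → Willow → Alder → Oak → Pine: 3+14+5+6+18 = 46
Pine → Quarry → Willow → Oak → Alder → Pine: 3+14+3+6+12 = 38
Pine → Alder → Quarry → Oak → Willow → Pine: 12+9+15+3+17 = 56
Pine → Alder → Quarry → Willow → Oak → Pine: 12+9+14+3+18 = 56
Pine → Alder → Oak → Quarry → Willow → Pine: 12+6+15+14+17 = 64
Pine → Alder → Willow → Quarry → Oak → Pine: 12+5+14+15+18 = 64
Pine → Oak → Quarry → Alder → Willow → Pine: 18+15+9+5+17 = 64
Pine → Oak → Alder → Quarry → Willow → Pine: 18+6+9+14+17 = 64
The minimum is 38.
One optimal route: Pine → Quarry → Alder → Oak → Willow → Pine (or its reverse).

38 km — the shortest possible round trip.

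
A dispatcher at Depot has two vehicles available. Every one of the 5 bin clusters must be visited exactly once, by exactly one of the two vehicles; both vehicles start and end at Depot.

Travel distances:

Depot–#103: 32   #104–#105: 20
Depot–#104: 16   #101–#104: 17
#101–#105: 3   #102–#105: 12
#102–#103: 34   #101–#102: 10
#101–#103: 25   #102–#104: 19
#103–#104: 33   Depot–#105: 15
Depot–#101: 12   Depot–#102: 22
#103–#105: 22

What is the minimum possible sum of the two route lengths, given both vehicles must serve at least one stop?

120 — the smallest possible combined total.

Check every non-empty split of the stops between the two vehicles; for each half take its own optimal tour:
  {#101} + {#102, #103, #104, #105}: 24 + 101 = 125
  {#102} + {#101, #103, #104, #105}: 44 + 86 = 130
  {#101, #102} + {#103, #104, #105}: 44 + 86 = 130
  {#103} + {#101, #102, #104, #105}: 64 + 62 = 126
  {#101, #103} + {#102, #104, #105}: 69 + 62 = 131
  {#102, #103} + {#101, #104, #105}: 88 + 51 = 139
  … (15 splits in total)
  {#104} + {#101, #102, #103, #105}: 32 + 88 = 120  ← best
Best: vehicle 1 Depot → #104 → Depot = 32; vehicle 2 Depot → #101 → #102 → #105 → #103 → Depot = 88; combined 120.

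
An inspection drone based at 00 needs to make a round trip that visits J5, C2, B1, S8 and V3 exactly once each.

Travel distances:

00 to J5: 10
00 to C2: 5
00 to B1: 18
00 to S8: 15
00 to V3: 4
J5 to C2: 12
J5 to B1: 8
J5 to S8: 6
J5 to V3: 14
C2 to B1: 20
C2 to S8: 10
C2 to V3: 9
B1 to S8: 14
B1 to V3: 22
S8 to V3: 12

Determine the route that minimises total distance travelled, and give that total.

55 — the shortest possible round trip.

With 5 stops there are 5!/2 = 60 distinct round trips (a route and its reverse cost the same).
00→J5→C2→B1→S8→V3→00: 10+12+20+14+12+4 = 72
00→J5→C2→B1→V3→S8→00: 10+12+20+22+12+15 = 91
00→J5→C2→S8→B1→V3→00: 10+12+10+14+22+4 = 72
00→J5→C2→S8→V3→B1→00: 10+12+10+12+22+18 = 84
00→J5→C2→V3→B1→S8→00: 10+12+9+22+14+15 = 82
00→J5→C2→V3→S8→B1→00: 10+12+9+12+14+18 = 75
00→J5→B1→C2→S8→V3→00: 10+8+20+10+12+4 = 64
00→J5→B1→C2→V3→S8→00: 10+8+20+9+12+15 = 74
00→J5→B1→S8→C2→V3→00: 10+8+14+10+9+4 = 55
00→J5→B1→S8→V3→C2→00: 10+8+14+12+9+5 = 58
00→J5→B1→V3→C2→S8→00: 10+8+22+9+10+15 = 74
00→J5→B1→V3→S8→C2→00: 10+8+22+12+10+5 = 67
00→J5→S8→C2→B1→V3→00: 10+6+10+20+22+4 = 72
00→J5→S8→C2→V3→B1→00: 10+6+10+9+22+18 = 75
… (46 more)
The minimum is 55.
One optimal route: 00 → J5 → B1 → S8 → C2 → V3 → 00 (or its reverse).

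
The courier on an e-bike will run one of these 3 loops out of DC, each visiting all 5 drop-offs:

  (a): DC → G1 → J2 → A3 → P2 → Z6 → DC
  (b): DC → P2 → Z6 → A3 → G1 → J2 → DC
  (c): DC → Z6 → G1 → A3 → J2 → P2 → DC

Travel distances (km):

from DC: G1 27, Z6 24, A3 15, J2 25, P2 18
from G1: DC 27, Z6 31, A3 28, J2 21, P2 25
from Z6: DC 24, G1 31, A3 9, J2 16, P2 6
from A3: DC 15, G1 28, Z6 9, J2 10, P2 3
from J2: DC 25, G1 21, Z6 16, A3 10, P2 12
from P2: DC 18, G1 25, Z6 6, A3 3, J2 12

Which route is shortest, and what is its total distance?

(a): 27 + 21 + 10 + 3 + 6 + 24 = 91
(b): 18 + 6 + 9 + 28 + 21 + 25 = 107
(c): 24 + 31 + 28 + 10 + 12 + 18 = 123

91 km — (a) is the shortest.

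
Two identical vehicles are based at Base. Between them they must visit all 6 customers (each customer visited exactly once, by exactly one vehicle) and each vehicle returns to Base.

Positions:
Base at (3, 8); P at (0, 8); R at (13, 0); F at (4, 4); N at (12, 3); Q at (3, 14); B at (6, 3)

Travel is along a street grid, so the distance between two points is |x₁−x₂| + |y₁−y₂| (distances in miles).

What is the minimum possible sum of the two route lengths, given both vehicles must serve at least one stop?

Minimum combined distance: 54 miles.

Try each way of splitting the stops between the two vehicles (each non-empty) and, for each split, find the best tour for each vehicle:
  {P} + {R, F, N, Q, B}: 6 + 48 = 54
  {R} + {P, F, N, Q, B}: 36 + 46 = 82
  {P, R} + {F, N, Q, B}: 42 + 40 = 82
  {F} + {P, R, N, Q, B}: 10 + 54 = 64
  {P, F} + {R, N, Q, B}: 16 + 48 = 64
  {R, F} + {P, N, Q, B}: 36 + 46 = 82
  … (31 splits in total)
Best: vehicle 1 Base → P → Base = 6; vehicle 2 Base → R → N → B → F → Q → Base = 48; combined 54.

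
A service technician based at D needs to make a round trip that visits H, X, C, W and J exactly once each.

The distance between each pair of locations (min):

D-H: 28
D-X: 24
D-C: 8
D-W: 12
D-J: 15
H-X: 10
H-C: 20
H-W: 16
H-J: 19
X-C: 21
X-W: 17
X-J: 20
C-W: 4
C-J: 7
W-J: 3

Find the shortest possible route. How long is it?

With 5 stops there are 5!/2 = 60 distinct round trips (a route and its reverse cost the same).
D - H - X - C - W - J - D: 28+10+21+4+3+15 = 81
D - H - X - C - J - W - D: 28+10+21+7+3+12 = 81
D - H - X - W - C - J - D: 28+10+17+4+7+15 = 81
D - H - X - W - J - C - D: 28+10+17+3+7+8 = 73
D - H - X - J - C - W - D: 28+10+20+7+4+12 = 81
D - H - X - J - W - C - D: 28+10+20+3+4+8 = 73
D - H - C - X - W - J - D: 28+20+21+17+3+15 = 104
D - H - C - X - J - W - D: 28+20+21+20+3+12 = 104
D - H - C - W - X - J - D: 28+20+4+17+20+15 = 104
D - H - C - W - J - X - D: 28+20+4+3+20+24 = 99
D - H - C - J - X - W - D: 28+20+7+20+17+12 = 104
D - H - C - J - W - X - D: 28+20+7+3+17+24 = 99
D - H - W - X - C - J - D: 28+16+17+21+7+15 = 104
D - H - W - X - J - C - D: 28+16+17+20+7+8 = 96
… (46 more)
D - X - H - W - J - C - D: 24+10+16+3+7+8 = 68  ← best
The minimum is 68.
One optimal route: D → X → H → W → J → C → D (or its reverse).

68 min — the shortest possible round trip.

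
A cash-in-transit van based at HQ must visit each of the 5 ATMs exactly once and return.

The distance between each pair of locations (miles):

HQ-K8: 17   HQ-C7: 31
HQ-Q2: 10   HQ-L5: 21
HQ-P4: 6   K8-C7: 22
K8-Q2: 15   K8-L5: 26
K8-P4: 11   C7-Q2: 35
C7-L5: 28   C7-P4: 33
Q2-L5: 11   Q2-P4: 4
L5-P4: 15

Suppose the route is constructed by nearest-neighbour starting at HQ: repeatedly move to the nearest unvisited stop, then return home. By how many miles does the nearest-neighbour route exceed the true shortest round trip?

Excess over optimum: 12 miles.

HQ: P4=6, Q2=10, K8=17, L5=21, C7=31 ⇒ P4
P4: Q2=4, K8=11, L5=15, C7=33 ⇒ Q2
Q2: L5=11, K8=15, C7=35 ⇒ L5
L5: K8=26, C7=28 ⇒ K8
K8: C7=22 ⇒ C7
NN route HQ → P4 → Q2 → L5 → K8 → C7 → HQ costs 100.
Optimal: HQ → K8 → C7 → L5 → Q2 → P4 → HQ costs 88 (by enumerating all 60 distinct tours).
Excess = 100 − 88 = 12.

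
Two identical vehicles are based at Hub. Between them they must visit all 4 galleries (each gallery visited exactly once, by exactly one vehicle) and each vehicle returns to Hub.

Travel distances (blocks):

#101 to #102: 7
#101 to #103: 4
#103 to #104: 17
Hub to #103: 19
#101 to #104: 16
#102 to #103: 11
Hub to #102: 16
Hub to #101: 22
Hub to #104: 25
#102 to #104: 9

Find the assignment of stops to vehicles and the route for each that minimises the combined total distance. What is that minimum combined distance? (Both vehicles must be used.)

There are 2^3 − 1 = 7 ways to divide the 4 stops into two non-empty groups. For each, the best each vehicle can do is its own shortest tour through its group:
  {#101} + {#102, #103, #104}: 44 + 61 = 105
  {#102} + {#101, #103, #104}: 32 + 64 = 96
  {#101, #102} + {#103, #104}: 45 + 61 = 106
  {#103} + {#101, #102, #104}: 38 + 63 = 101
  {#101, #103} + {#102, #104}: 45 + 50 = 95
  {#102, #103} + {#101, #104}: 46 + 63 = 109
  … (7 splits in total)
Best: vehicle 1 Hub → #101 → #103 → Hub = 45; vehicle 2 Hub → #102 → #104 → Hub = 50; combined 95.

Minimum combined distance: 95 blocks.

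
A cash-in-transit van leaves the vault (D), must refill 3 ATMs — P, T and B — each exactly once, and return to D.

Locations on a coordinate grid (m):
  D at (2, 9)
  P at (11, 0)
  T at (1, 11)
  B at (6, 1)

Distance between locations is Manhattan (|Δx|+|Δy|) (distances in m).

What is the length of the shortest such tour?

42 m — the shortest possible round trip.

D → P → T → B → D: 18+21+15+12 = 66
D → P → B → T → D: 18+6+15+3 = 42
D → T → P → B → D: 3+21+6+12 = 42
The minimum is 42.
One optimal route: D → P → B → T → D (or its reverse).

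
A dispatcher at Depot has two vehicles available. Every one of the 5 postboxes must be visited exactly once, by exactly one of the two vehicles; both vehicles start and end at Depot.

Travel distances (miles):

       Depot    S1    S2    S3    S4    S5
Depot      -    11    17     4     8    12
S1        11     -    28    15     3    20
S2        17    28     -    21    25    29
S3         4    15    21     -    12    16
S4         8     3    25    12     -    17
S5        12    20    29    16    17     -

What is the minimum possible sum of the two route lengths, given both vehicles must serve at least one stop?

85 miles — the smallest possible combined total.

Check every non-empty split of the stops between the two vehicles; for each half take its own optimal tour:
  {S1} + {S2, S3, S4, S5}: 22 + 79 = 101
  {S2} + {S1, S3, S4, S5}: 34 + 51 = 85
  {S1, S2} + {S3, S4, S5}: 56 + 45 = 101
  {S3} + {S1, S2, S4, S5}: 8 + 77 = 85
  {S1, S3} + {S2, S4, S5}: 30 + 71 = 101
  {S2, S3} + {S1, S4, S5}: 42 + 43 = 85
  … (15 splits in total)
Best: vehicle 1 Depot → S2 → Depot = 34; vehicle 2 Depot → S1 → S4 → S5 → S3 → Depot = 51; combined 85.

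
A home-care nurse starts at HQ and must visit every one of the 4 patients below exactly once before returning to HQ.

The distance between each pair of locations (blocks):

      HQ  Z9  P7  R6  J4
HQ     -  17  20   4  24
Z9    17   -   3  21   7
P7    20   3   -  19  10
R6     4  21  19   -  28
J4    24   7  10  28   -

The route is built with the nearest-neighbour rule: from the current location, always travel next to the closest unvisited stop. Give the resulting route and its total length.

HQ → [R6:4 / Z9:17 / P7:20 / J4:24] → R6 (4)
R6 → [P7:19 / Z9:21 / J4:28] → P7 (19)
P7 → [Z9:3 / J4:10] → Z9 (3)
Z9 → [J4:7] → J4 (7)
Return J4→HQ: 24.
Total = 4 + 19 + 3 + 7 + 24 = 57.

Nearest-neighbour total = 57 blocks; route HQ → R6 → P7 → Z9 → J4 → HQ.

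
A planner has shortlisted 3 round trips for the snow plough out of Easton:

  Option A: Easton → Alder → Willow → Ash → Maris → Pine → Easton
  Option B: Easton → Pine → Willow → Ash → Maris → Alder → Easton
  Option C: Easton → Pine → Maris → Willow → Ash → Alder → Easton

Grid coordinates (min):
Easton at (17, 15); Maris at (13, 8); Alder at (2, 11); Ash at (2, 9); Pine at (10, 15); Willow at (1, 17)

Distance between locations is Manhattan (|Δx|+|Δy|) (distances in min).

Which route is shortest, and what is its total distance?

Option A: 19 + 7 + 9 + 12 + 10 + 7 = 64
Option B: 7 + 11 + 9 + 12 + 14 + 19 = 72
Option C: 7 + 10 + 21 + 9 + 2 + 19 = 68

Shortest is Option A, total 64 min.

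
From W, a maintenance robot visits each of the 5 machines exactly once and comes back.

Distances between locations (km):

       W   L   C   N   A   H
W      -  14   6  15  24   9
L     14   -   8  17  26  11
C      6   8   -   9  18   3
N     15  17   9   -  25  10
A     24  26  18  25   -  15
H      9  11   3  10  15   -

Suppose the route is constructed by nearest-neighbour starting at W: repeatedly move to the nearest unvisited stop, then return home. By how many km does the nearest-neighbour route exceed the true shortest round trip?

From W: C=6, H=9, L=14, N=15, A=24 → choose C (6).
From C: H=3, L=8, N=9, A=18 → choose H (3).
From H: N=10, L=11, A=15 → choose N (10).
From N: L=17, A=25 → choose L (17).
From L: A=26 → choose A (26).
NN route W → C → H → N → L → A → W costs 86.
Optimal: W → L → C → N → A → H → W costs 80 (by enumerating all 60 distinct tours).
Excess = 86 − 80 = 6.

Excess over optimum: 6 km.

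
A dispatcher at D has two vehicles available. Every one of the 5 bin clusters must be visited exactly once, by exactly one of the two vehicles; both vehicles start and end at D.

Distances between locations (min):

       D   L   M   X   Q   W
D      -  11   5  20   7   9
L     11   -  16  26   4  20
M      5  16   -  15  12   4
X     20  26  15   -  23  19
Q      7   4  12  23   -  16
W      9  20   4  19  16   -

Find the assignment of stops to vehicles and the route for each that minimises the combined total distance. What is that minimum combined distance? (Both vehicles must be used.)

There are 2^4 − 1 = 15 ways to divide the 5 stops into two non-empty groups. For each, the best each vehicle can do is its own shortest tour through its group:
  {L} + {M, X, Q, W}: 22 + 58 = 80
  {M} + {L, X, Q, W}: 10 + 65 = 75
  {L, M} + {X, Q, W}: 32 + 58 = 90
  {X} + {L, M, Q, W}: 40 + 40 = 80
  {L, X} + {M, Q, W}: 57 + 32 = 89
  {M, X} + {L, Q, W}: 40 + 40 = 80
  … (15 splits in total)
  {L, Q} + {M, X, W}: 22 + 48 = 70  ← best
Best: vehicle 1 D → L → Q → D = 22; vehicle 2 D → M → X → W → D = 48; combined 70.

70 min — the smallest possible combined total.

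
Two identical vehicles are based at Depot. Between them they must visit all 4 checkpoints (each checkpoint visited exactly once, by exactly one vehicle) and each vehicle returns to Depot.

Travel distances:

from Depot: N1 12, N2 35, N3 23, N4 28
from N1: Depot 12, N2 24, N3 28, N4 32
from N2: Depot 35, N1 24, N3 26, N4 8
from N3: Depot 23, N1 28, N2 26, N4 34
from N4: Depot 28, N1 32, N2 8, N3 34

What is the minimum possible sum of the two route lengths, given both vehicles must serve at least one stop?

There are 2^3 − 1 = 7 ways to divide the 4 stops into two non-empty groups. For each, the best each vehicle can do is its own shortest tour through its group:
  {N1} + {N2, N3, N4}: 24 + 85 = 109
  {N2} + {N1, N3, N4}: 70 + 101 = 171
  {N1, N2} + {N3, N4}: 71 + 85 = 156
  {N3} + {N1, N2, N4}: 46 + 72 = 118
  {N1, N3} + {N2, N4}: 63 + 71 = 134
  {N2, N3} + {N1, N4}: 84 + 72 = 156
  … (7 splits in total)
Best: vehicle 1 Depot → N1 → Depot = 24; vehicle 2 Depot → N3 → N2 → N4 → Depot = 85; combined 109.

109 — the smallest possible combined total.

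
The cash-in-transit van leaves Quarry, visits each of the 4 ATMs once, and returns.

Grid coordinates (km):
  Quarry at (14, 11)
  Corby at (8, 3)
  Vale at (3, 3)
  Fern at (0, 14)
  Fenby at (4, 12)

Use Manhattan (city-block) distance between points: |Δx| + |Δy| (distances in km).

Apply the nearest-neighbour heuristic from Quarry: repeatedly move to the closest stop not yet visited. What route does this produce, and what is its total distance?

At Quarry the remaining stops are Fenby 11, Corby 14, Fern 17, Vale 19; go to Fenby.
At Fenby the remaining stops are Fern 6, Vale 10, Corby 13; go to Fern.
At Fern the remaining stops are Vale 14, Corby 19; go to Vale.
At Vale the remaining stops are Corby 5; go to Corby.
Return Corby→Quarry: 14.
Total = 11 + 6 + 14 + 5 + 14 = 50.

Nearest-neighbour total = 50 km; route Quarry → Fenby → Fern → Vale → Corby → Quarry.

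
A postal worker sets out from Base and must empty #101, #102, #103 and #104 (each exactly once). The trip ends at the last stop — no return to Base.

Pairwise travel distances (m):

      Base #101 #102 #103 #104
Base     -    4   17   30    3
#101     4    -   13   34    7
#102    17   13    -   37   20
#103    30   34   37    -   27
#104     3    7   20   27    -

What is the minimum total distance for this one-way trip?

Minimum one-way distance = 60 m.

There are 4! = 24 possible orderings.
Base - #101 - #102 - #103 - #104: 4+13+37+27 = 81
Base - #101 - #102 - #104 - #103: 4+13+20+27 = 64
Base - #101 - #103 - #102 - #104: 4+34+37+20 = 95
Base - #101 - #103 - #104 - #102: 4+34+27+20 = 85
Base - #101 - #104 - #102 - #103: 4+7+20+37 = 68
Base - #101 - #104 - #103 - #102: 4+7+27+37 = 75
Base - #102 - #101 - #103 - #104: 17+13+34+27 = 91
Base - #102 - #101 - #104 - #103: 17+13+7+27 = 64
Base - #102 - #103 - #101 - #104: 17+37+34+7 = 95
Base - #102 - #103 - #104 - #101: 17+37+27+7 = 88
Base - #102 - #104 - #101 - #103: 17+20+7+34 = 78
Base - #102 - #104 - #103 - #101: 17+20+27+34 = 98
Base - #103 - #101 - #102 - #104: 30+34+13+20 = 97
Base - #103 - #101 - #104 - #102: 30+34+7+20 = 91
… (10 more)
Base - #104 - #101 - #102 - #103: 3+7+13+37 = 60  ← best
The minimum is 60.
One shortest path: Base → #104 → #101 → #102 → #103.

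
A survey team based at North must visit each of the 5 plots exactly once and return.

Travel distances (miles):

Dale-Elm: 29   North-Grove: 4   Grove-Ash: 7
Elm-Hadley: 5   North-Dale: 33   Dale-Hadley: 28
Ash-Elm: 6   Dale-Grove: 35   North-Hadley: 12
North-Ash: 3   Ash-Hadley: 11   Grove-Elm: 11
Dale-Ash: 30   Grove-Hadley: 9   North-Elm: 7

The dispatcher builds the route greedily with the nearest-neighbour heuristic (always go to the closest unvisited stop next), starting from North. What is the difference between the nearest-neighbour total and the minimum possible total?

North: Ash=3, Grove=4, Elm=7, Hadley=12, Dale=33 ⇒ Ash
Ash: Elm=6, Grove=7, Hadley=11, Dale=30 ⇒ Elm
Elm: Hadley=5, Grove=11, Dale=29 ⇒ Hadley
Hadley: Grove=9, Dale=28 ⇒ Grove
Grove: Dale=35 ⇒ Dale
NN route North → Ash → Elm → Hadley → Grove → Dale → North costs 91.
Optimal: North → Grove → Hadley → Dale → Elm → Ash → North costs 79 (by enumerating all 60 distinct tours).
Excess = 91 − 79 = 12.

Excess over optimum: 12 miles.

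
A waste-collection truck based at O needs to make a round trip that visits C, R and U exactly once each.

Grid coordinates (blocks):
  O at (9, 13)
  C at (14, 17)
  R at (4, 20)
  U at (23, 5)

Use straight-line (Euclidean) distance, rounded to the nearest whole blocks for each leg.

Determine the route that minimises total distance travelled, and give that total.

With 3 stops there are 3!/2 = 3 distinct round trips (a route and its reverse cost the same).
O→C→R→U→O: 6+10+24+16 = 56
O→C→U→R→O: 6+15+24+9 = 54
O→R→C→U→O: 9+10+15+16 = 50
The minimum is 50.
One optimal route: O → R → C → U → O (or its reverse).

Minimum total distance: 50 blocks.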